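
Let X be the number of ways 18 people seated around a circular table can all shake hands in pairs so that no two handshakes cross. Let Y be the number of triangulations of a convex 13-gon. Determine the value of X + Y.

63648

Non-crossing handshake pairings of 2n people are counted by C_n; 18 people gives n = 9. So X = C_9 = 4862.
Triangulations of a convex m-gon are counted by C_{m−2}; with m = 13 this is C_11. So Y = C_11 = 58786.
X + Y = 4862 + 58786 = 63648.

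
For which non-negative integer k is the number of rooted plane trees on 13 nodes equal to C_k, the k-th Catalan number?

A rooted plane tree on 13 nodes has 12 edges, and such trees are counted by C_12.

12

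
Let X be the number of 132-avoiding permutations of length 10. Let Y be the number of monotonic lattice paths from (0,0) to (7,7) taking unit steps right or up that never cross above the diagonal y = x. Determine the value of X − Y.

For any fixed pattern of length 3, the pattern-avoiding permutations of [10] number C_10. So X = C_10 = 16796.
Sub-diagonal monotone paths from (0,0) to (7,7) biject with Dyck paths of semilength 7, giving C_7. So Y = C_7 = 429.
X − Y = 16796 − 429 = 16367.

16367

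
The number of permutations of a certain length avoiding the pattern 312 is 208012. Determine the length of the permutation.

12

Permutations of [n] avoiding a fixed length-3 pattern are counted by C_n, and C_12 = 208012.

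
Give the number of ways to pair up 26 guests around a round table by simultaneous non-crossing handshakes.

742900

Non-crossing handshake pairings of 2n people are counted by C_n; 26 people gives n = 13.
C_13 = C(26,13)/14 = 10400600/14 = 742900.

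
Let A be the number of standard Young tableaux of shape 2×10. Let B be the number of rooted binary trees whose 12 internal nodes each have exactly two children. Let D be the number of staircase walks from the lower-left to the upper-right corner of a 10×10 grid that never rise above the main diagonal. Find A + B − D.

By the hook-length formula (or a Dyck-path bijection), SYT of shape 2×10 number C_10. So A = C_10 = 16796.
The number of full binary trees on 12 internal nodes is the Catalan number C_12. So B = C_12 = 208012.
Monotone paths in an n×n grid that stay weakly below the diagonal are counted by C_n; here n = 10. So D = C_10 = 16796.
A + B − D = 16796 + 208012 − 16796 = 208012.

208012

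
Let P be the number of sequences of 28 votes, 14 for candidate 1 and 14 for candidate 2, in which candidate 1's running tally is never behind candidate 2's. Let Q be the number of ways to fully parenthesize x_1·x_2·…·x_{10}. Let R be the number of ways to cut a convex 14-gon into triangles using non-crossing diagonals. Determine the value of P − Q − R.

Reading a vote for the leader as '(' and for the other as ')' turns such a sequence into a balanced string of 14 pairs, so the count is C_14. So P = C_14 = 2674440.
Bracketing 10 factors into binary products is counted by C_{10−1} = C_9. So Q = C_9 = 4862.
Triangulations of a convex m-gon are counted by C_{m−2}; with m = 14 this is C_12. So R = C_12 = 208012.
P − Q − R = 2674440 − 4862 − 208012 = 2461566.

2461566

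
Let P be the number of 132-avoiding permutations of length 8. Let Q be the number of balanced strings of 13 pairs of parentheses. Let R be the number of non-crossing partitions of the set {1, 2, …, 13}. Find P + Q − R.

For any fixed pattern of length 3, the pattern-avoiding permutations of [8] number C_8. So P = C_8 = 1430.
With 13 pairs the number of balanced bracket strings is the Catalan number C_13. So Q = C_13 = 742900.
Non-crossing partitions of an n-element set are counted by C_n; here n = 13. So R = C_13 = 742900.
P + Q − R = 1430 + 742900 − 742900 = 1430.

1430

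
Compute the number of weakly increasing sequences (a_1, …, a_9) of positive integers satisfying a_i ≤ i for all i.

Such sub-staircase sequences of length n are counted by C_n; here n = 9.
C_9 = C_8 · 2(2·8+1)/(8+2) = 1430 · 34/10 = 4862.

4862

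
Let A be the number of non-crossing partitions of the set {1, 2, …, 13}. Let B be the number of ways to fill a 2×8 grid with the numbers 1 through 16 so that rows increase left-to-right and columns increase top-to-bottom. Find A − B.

Non-crossing partitions of an n-element set are counted by C_n; here n = 13. So A = C_13 = 742900.
By the hook-length formula (or a Dyck-path bijection), SYT of shape 2×8 number C_8. So B = C_8 = 1430.
A − B = 742900 − 1430 = 741470.

741470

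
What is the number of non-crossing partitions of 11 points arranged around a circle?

58786

The non-crossing partitions of [11] form a lattice of size C_11.
C_11 = C(22,11)/12 = 705432/12 = 58786.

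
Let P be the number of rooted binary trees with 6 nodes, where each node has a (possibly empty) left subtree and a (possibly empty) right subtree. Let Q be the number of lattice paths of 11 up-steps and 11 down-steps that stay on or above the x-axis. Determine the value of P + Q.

58918

There are C_n binary search tree shapes on n keys; with n = 6 that is C_6. So P = C_6 = 132.
A Dyck path with 11 up-steps and 11 down-steps has semilength 11, so there are C_11 of them. So Q = C_11 = 58786.
P + Q = 132 + 58786 = 58918.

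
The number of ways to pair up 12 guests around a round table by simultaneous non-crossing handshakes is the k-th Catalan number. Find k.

With 12 = 2·6 people, non-crossing handshake pairings are non-crossing perfect matchings on a circle, counted by C_6.

6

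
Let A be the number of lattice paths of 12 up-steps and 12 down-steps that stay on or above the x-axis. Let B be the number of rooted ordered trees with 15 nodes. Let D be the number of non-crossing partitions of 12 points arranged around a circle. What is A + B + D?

Dyck paths of semilength n (length 2n) are counted by C_n; here n = 12. So A = C_12 = 208012.
Rooted ordered (plane) trees on m nodes have m−1 edges and are counted by C_{m−1}; m = 15 gives C_14. So B = C_14 = 2674440.
The non-crossing partitions of [12] form a lattice of size C_12. So D = C_12 = 208012.
A + B + D = 208012 + 2674440 + 208012 = 3090464.

3090464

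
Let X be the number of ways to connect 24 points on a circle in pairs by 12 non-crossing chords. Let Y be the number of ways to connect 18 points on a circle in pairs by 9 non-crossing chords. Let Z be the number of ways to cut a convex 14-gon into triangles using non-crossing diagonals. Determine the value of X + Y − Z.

4862

Pairing 24 circle points by 12 non-crossing chords gives C_12 matchings. So X = C_12 = 208012.
Pairing 18 circle points by 9 non-crossing chords gives C_9 matchings. So Y = C_9 = 4862.
The number of triangulations of a 14-gon is the Catalan number C_12 (index = sides − 2). So Z = C_12 = 208012.
X + Y − Z = 208012 + 4862 − 208012 = 4862.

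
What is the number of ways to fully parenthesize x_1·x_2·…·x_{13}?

208012

Bracketing 13 factors into binary products is counted by C_{13−1} = C_12.
C_12 = C_11 · 2(2·11+1)/(11+2) = 58786 · 46/13 = 208012.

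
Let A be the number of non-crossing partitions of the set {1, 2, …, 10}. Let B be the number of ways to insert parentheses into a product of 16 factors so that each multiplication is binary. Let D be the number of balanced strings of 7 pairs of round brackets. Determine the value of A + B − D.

9711212

The non-crossing partitions of [10] form a lattice of size C_10. So A = C_10 = 16796.
Ways to associate a product of 16 factors correspond to binary trees on 16 leaves, so the count is C_15. So B = C_15 = 9694845.
A balanced arrangement of 7 bracket pairs is a Dyck word of semilength 7, so the count is C_7. So D = C_7 = 429.
A + B − D = 16796 + 9694845 − 429 = 9711212.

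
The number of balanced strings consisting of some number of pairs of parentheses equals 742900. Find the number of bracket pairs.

Balanced strings of n bracket-pairs are counted by C_n. Since C_13 = 742900, the index is 13.

13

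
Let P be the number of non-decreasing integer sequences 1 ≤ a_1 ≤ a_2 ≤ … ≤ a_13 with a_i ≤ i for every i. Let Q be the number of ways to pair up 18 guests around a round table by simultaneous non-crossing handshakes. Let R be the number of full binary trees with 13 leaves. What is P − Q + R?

Weakly increasing sequences with a_i ≤ i biject with Dyck paths of semilength 13, so there are C_13. So P = C_13 = 742900.
Non-crossing handshake pairings of 2n people are counted by C_n; 18 people gives n = 9. So Q = C_9 = 4862.
Full binary trees with 13 leaves have 13−1 = 12 internal nodes, so there are C_12 of them. So R = C_12 = 208012.
P − Q + R = 742900 − 4862 + 208012 = 946050.

946050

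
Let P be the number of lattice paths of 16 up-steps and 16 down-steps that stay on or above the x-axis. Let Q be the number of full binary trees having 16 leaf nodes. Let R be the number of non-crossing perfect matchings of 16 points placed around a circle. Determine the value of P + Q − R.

45051085

Dyck paths of semilength n (length 2n) are counted by C_n; here n = 16. So P = C_16 = 35357670.
A full binary tree with L leaves has L−1 internal nodes and is counted by C_{L−1}; L = 16 gives C_15. So Q = C_15 = 9694845.
Non-crossing perfect matchings of 2n points on a circle are counted by C_n; with 16 points, n = 8. So R = C_8 = 1430.
P + Q − R = 35357670 + 9694845 − 1430 = 45051085.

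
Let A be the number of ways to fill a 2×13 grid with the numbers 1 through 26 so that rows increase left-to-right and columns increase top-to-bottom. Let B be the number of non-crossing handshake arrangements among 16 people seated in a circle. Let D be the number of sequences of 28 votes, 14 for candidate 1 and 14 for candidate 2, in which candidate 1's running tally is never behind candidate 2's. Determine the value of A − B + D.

3415910

Standard Young tableaux of shape 2×n are counted by C_n; here n = 13. So A = C_13 = 742900.
With 16 = 2·8 people, non-crossing handshake pairings are non-crossing perfect matchings on a circle, counted by C_8. So B = C_8 = 1430.
Ballot sequences with n votes each where one side never trails are Dyck words, counted by C_n; here n = 14. So D = C_14 = 2674440.
A − B + D = 742900 − 1430 + 2674440 = 3415910.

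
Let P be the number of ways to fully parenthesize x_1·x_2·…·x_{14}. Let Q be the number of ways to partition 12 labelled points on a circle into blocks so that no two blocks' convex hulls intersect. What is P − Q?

Bracketing 14 factors into binary products is counted by C_{14−1} = C_13. So P = C_13 = 742900.
The non-crossing partitions of [12] form a lattice of size C_12. So Q = C_12 = 208012.
P − Q = 742900 − 208012 = 534888.

534888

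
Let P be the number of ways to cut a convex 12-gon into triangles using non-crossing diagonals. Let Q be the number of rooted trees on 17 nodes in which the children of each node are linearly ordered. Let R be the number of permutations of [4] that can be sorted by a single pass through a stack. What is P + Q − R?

35374452

A convex 12-gon is triangulated into 10 triangles, and the number of such triangulations is the Catalan number C_{12−2} = C_10. So P = C_10 = 16796.
A rooted plane tree on 17 nodes has 16 edges, and such trees are counted by C_16. So Q = C_16 = 35357670.
By Knuth's characterisation, the stack-sortable permutations of length 4 are the 231-avoiders, numbering C_4. So R = C_4 = 14.
P + Q − R = 16796 + 35357670 − 14 = 35374452.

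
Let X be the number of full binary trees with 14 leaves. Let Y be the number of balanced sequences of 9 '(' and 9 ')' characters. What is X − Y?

Full binary trees with 14 leaves have 14−1 = 13 internal nodes, so there are C_13 of them. So X = C_13 = 742900.
Balanced strings of n pairs of brackets are counted by C_n; here n = 9. So Y = C_9 = 4862.
X − Y = 742900 − 4862 = 738038.

738038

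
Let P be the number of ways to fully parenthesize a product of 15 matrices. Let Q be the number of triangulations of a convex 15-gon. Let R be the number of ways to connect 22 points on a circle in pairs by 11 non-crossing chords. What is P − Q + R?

1990326

Parenthesizations of m factors correspond to full binary trees with m leaves, counted by C_{m−1}; m = 15 gives C_14. So P = C_14 = 2674440.
A convex 15-gon is triangulated into 13 triangles, and the number of such triangulations is the Catalan number C_{15−2} = C_13. So Q = C_13 = 742900.
Non-crossing perfect matchings of 2n points on a circle are counted by C_n; with 22 points, n = 11. So R = C_11 = 58786.
P − Q + R = 2674440 − 742900 + 58786 = 1990326.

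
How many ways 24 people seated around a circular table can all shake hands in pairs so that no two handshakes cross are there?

With 24 = 2·12 people, non-crossing handshake pairings are non-crossing perfect matchings on a circle, counted by C_12.
C_12 = C(24,12)/13 = 2704156/13 = 208012.

208012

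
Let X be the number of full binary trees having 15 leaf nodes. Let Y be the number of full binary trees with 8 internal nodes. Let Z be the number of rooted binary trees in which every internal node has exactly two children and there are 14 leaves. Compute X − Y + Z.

3415910

Full binary trees with 15 leaves have 15−1 = 14 internal nodes, so there are C_14 of them. So X = C_14 = 2674440.
Full binary trees with n internal nodes are counted by C_n; here n = 8. So Y = C_8 = 1430.
Full binary trees with 14 leaves have 14−1 = 13 internal nodes, so there are C_13 of them. So Z = C_13 = 742900.
X − Y + Z = 2674440 − 1430 + 742900 = 3415910.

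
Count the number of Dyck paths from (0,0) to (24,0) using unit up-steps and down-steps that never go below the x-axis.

A Dyck path with 12 up-steps and 12 down-steps has semilength 12, so there are C_12 of them.
C_12 = 208012.

208012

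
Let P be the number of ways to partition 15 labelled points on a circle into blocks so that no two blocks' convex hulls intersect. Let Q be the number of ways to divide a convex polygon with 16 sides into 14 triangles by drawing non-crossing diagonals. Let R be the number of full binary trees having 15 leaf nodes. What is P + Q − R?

Non-crossing partitions of an n-element set are counted by C_n; here n = 15. So P = C_15 = 9694845.
The number of triangulations of a 16-gon is the Catalan number C_14 (index = sides − 2). So Q = C_14 = 2674440.
Full binary trees with 15 leaves have 15−1 = 14 internal nodes, so there are C_14 of them. So R = C_14 = 2674440.
P + Q − R = 9694845 + 2674440 − 2674440 = 9694845.

9694845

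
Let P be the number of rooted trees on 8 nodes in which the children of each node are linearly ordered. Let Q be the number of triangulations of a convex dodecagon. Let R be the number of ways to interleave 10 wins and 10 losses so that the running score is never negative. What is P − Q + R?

429

Rooted ordered (plane) trees on m nodes have m−1 edges and are counted by C_{m−1}; m = 8 gives C_7. So P = C_7 = 429.
The number of triangulations of a 12-gon is the Catalan number C_10 (index = sides − 2). So Q = C_10 = 16796.
Ballot sequences with n votes each where one side never trails are Dyck words, counted by C_n; here n = 10. So R = C_10 = 16796.
P − Q + R = 429 − 16796 + 16796 = 429.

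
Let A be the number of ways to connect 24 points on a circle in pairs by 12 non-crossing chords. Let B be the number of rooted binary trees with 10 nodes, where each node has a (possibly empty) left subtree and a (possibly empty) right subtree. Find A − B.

Pairing 24 circle points by 12 non-crossing chords gives C_12 matchings. So A = C_12 = 208012.
There are C_n binary search tree shapes on n keys; with n = 10 that is C_10. So B = C_10 = 16796.
A − B = 208012 − 16796 = 191216.

191216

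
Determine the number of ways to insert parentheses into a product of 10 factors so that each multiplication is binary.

Ways to associate a product of 10 factors correspond to binary trees on 10 leaves, so the count is C_9.
C_9 = C_8 · 2(2·8+1)/(8+2) = 1430 · 34/10 = 4862.

4862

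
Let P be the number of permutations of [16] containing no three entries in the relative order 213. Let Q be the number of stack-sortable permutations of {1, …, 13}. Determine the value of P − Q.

34614770

Permutations of [n] avoiding any single length-3 pattern are counted by C_n; here n = 16. So P = C_16 = 35357670.
By Knuth's characterisation, the stack-sortable permutations of length 13 are the 231-avoiders, numbering C_13. So Q = C_13 = 742900.
P − Q = 35357670 − 742900 = 34614770.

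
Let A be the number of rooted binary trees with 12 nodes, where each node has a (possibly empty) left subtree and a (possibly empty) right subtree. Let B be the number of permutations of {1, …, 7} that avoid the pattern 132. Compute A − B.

There are C_n binary search tree shapes on n keys; with n = 12 that is C_12. So A = C_12 = 208012.
For any fixed pattern of length 3, the pattern-avoiding permutations of [7] number C_7. So B = C_7 = 429.
A − B = 208012 − 429 = 207583.

207583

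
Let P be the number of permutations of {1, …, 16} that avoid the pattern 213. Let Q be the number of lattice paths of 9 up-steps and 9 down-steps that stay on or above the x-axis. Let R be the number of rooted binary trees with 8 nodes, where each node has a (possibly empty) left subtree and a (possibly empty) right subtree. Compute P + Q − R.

For any fixed pattern of length 3, the pattern-avoiding permutations of [16] number C_16. So P = C_16 = 35357670.
Paths of 9 up- and 9 down-steps that never dip below the axis are Dyck paths; their count is C_9. So Q = C_9 = 4862.
Binary trees (left/right distinguished) on n nodes are counted by C_n; here n = 8. So R = C_8 = 1430.
P + Q − R = 35357670 + 4862 − 1430 = 35361102.

35361102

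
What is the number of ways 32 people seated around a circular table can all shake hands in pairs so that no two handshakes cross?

35357670

With 32 = 2·16 people, non-crossing handshake pairings are non-crossing perfect matchings on a circle, counted by C_16.
C_16 = C_15 · 2(2·15+1)/(15+2) = 9694845 · 62/17 = 35357670.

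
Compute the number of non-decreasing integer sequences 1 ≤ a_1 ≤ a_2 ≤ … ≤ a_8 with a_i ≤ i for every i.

1430

Such sub-staircase sequences of length n are counted by C_n; here n = 8.
C_8 = C(16,8)/9 = 12870/9 = 1430.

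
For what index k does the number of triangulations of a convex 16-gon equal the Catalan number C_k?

A convex 16-gon is triangulated into 14 triangles, and the number of such triangulations is the Catalan number C_{16−2} = C_14.

14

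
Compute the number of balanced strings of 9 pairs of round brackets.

Balanced strings of n pairs of brackets are counted by C_n; here n = 9.
C_9 = C_8 · 2(2·8+1)/(8+2) = 1430 · 34/10 = 4862.

4862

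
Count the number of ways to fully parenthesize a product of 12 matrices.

58786

Ways to associate a product of 12 factors correspond to binary trees on 12 leaves, so the count is C_11.
C_11 = C(22,11)/12 = 705432/12 = 58786.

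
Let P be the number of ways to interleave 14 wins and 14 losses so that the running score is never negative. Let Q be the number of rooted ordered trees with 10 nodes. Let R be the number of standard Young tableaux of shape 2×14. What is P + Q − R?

4862

Ballot sequences with n votes each where one side never trails are Dyck words, counted by C_n; here n = 14. So P = C_14 = 2674440.
A rooted plane tree on 10 nodes has 9 edges, and such trees are counted by C_9. So Q = C_9 = 4862.
Standard Young tableaux of shape 2×n are counted by C_n; here n = 14. So R = C_14 = 2674440.
P + Q − R = 2674440 + 4862 − 2674440 = 4862.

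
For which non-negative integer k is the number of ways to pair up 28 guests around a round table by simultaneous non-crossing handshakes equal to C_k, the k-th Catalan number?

Non-crossing handshake pairings of 2n people are counted by C_n; 28 people gives n = 14.

14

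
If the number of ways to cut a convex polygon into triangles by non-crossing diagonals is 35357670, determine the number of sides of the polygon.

Triangulations of a convex m-gon are counted by C_{m−2}, and C_16 = 35357670.
So m − 2 = 16, giving m = 18 sides.

18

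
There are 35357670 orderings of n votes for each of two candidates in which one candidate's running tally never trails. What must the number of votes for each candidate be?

16

Such ballot sequences with n votes each are counted by C_n. The Catalan number equal to 35357670 is C_16.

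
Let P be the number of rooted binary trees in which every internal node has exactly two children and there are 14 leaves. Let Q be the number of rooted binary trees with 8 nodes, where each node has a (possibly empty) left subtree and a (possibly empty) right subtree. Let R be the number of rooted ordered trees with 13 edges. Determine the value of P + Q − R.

1430

Full binary trees with 14 leaves have 14−1 = 13 internal nodes, so there are C_13 of them. So P = C_13 = 742900.
Rooted binary trees with 8 nodes (each child slot possibly empty) number C_8. So Q = C_8 = 1430.
Rooted ordered trees with n edges are counted by C_n; here n = 13. So R = C_13 = 742900.
P + Q − R = 742900 + 1430 − 742900 = 1430.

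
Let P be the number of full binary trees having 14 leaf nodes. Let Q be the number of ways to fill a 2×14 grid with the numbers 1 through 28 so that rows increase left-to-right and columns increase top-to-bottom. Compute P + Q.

3417340

Full binary trees with 14 leaves have 14−1 = 13 internal nodes, so there are C_13 of them. So P = C_13 = 742900.
By the hook-length formula (or a Dyck-path bijection), SYT of shape 2×14 number C_14. So Q = C_14 = 2674440.
P + Q = 742900 + 2674440 = 3417340.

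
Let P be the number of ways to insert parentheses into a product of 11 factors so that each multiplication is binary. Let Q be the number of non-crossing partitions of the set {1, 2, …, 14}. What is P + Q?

Parenthesizations of m factors correspond to full binary trees with m leaves, counted by C_{m−1}; m = 11 gives C_10. So P = C_10 = 16796.
The non-crossing partitions of [14] form a lattice of size C_14. So Q = C_14 = 2674440.
P + Q = 16796 + 2674440 = 2691236.

2691236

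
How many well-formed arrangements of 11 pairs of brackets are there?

With 11 pairs the number of balanced bracket strings is the Catalan number C_11.
C_11 = C_10 · 2(2·10+1)/(10+2) = 16796 · 42/12 = 58786.

58786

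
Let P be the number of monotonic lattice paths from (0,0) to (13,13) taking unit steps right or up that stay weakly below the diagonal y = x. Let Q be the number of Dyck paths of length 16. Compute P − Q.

Sub-diagonal monotone paths from (0,0) to (13,13) biject with Dyck paths of semilength 13, giving C_13. So P = C_13 = 742900.
Dyck paths of semilength n (length 2n) are counted by C_n; here n = 8. So Q = C_8 = 1430.
P − Q = 742900 − 1430 = 741470.

741470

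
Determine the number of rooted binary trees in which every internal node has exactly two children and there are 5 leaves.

14

A full binary tree with L leaves has L−1 internal nodes and is counted by C_{L−1}; L = 5 gives C_4.
C_4 = C(8,4)/5 = 70/5 = 14.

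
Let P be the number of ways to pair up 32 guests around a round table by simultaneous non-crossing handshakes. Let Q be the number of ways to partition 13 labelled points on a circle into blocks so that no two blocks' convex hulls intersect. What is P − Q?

34614770

With 32 = 2·16 people, non-crossing handshake pairings are non-crossing perfect matchings on a circle, counted by C_16. So P = C_16 = 35357670.
The non-crossing partitions of [13] form a lattice of size C_13. So Q = C_13 = 742900.
P − Q = 35357670 − 742900 = 34614770.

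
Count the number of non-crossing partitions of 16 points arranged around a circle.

35357670

Non-crossing partitions of an n-element set are counted by C_n; here n = 16.
C_16 = C(32,16)/17 = 601080390/17 = 35357670.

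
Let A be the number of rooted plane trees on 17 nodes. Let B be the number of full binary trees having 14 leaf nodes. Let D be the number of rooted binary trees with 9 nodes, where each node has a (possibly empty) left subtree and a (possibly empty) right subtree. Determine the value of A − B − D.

34609908

Rooted ordered (plane) trees on m nodes have m−1 edges and are counted by C_{m−1}; m = 17 gives C_16. So A = C_16 = 35357670.
Full binary trees with 14 leaves have 14−1 = 13 internal nodes, so there are C_13 of them. So B = C_13 = 742900.
Rooted binary trees with 9 nodes (each child slot possibly empty) number C_9. So D = C_9 = 4862.
A − B − D = 35357670 − 742900 − 4862 = 34609908.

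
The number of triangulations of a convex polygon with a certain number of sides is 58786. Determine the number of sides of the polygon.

Triangulations of a convex m-gon are counted by C_{m−2}; 58786 = C_11.
So m − 2 = 11, giving m = 13 sides.

13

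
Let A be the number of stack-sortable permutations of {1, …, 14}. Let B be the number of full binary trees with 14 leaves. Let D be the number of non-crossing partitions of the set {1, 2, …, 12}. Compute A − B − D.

By Knuth's characterisation, the stack-sortable permutations of length 14 are the 231-avoiders, numbering C_14. So A = C_14 = 2674440.
A full binary tree with L leaves has L−1 internal nodes and is counted by C_{L−1}; L = 14 gives C_13. So B = C_13 = 742900.
The non-crossing partitions of [12] form a lattice of size C_12. So D = C_12 = 208012.
A − B − D = 2674440 − 742900 − 208012 = 1723528.

1723528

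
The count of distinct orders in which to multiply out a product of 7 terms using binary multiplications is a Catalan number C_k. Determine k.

Bracketing 7 factors into binary products is counted by C_{7−1} = C_6.

6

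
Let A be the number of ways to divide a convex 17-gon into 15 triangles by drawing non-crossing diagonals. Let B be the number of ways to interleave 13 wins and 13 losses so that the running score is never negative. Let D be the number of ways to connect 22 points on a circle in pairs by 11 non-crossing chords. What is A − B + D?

9010731

A convex 17-gon is triangulated into 15 triangles, and the number of such triangulations is the Catalan number C_{17−2} = C_15. So A = C_15 = 9694845.
Ballot sequences with n votes each where one side never trails are Dyck words, counted by C_n; here n = 13. So B = C_13 = 742900.
Non-crossing perfect matchings of 2n points on a circle are counted by C_n; with 22 points, n = 11. So D = C_11 = 58786.
A − B + D = 9694845 − 742900 + 58786 = 9010731.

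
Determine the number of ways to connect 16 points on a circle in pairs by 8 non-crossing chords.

1430

Pairing 16 circle points by 8 non-crossing chords gives C_8 matchings.
C_8 = C(16,8)/9 = 12870/9 = 1430.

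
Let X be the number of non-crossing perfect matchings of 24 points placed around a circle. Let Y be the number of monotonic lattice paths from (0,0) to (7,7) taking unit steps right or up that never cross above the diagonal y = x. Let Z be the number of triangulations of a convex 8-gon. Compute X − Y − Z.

207451

Non-crossing perfect matchings of 2n points on a circle are counted by C_n; with 24 points, n = 12. So X = C_12 = 208012.
Monotone paths in an n×n grid that stay weakly below the diagonal are counted by C_n; here n = 7. So Y = C_7 = 429.
Triangulations of a convex m-gon are counted by C_{m−2}; with m = 8 this is C_6. So Z = C_6 = 132.
X − Y − Z = 208012 − 429 − 132 = 207451.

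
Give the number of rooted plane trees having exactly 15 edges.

9694845

Rooted ordered trees with n edges are counted by C_n; here n = 15.
C_15 = C_14 · 2(2·14+1)/(14+2) = 2674440 · 58/16 = 9694845.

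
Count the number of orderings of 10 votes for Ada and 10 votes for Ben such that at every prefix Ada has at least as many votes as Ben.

Reading a vote for the leader as '(' and for the other as ')' turns such a sequence into a balanced string of 10 pairs, so the count is C_10.
C_10 = C(20,10)/11 = 184756/11 = 16796.

16796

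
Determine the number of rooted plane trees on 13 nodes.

208012

A rooted plane tree on 13 nodes has 12 edges, and such trees are counted by C_12.
C_12 = C(24,12)/13 = 2704156/13 = 208012.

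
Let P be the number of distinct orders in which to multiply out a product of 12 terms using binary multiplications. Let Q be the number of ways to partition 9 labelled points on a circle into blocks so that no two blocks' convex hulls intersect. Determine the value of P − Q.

53924

Bracketing 12 factors into binary products is counted by C_{12−1} = C_11. So P = C_11 = 58786.
Non-crossing partitions of an n-element set are counted by C_n; here n = 9. So Q = C_9 = 4862.
P − Q = 58786 − 4862 = 53924.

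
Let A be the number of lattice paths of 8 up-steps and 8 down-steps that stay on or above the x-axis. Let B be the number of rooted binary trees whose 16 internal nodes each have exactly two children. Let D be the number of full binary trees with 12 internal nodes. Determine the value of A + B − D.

A Dyck path with 8 up-steps and 8 down-steps has semilength 8, so there are C_8 of them. So A = C_8 = 1430.
The number of full binary trees on 16 internal nodes is the Catalan number C_16. So B = C_16 = 35357670.
The number of full binary trees on 12 internal nodes is the Catalan number C_12. So D = C_12 = 208012.
A + B − D = 1430 + 35357670 − 208012 = 35151088.

35151088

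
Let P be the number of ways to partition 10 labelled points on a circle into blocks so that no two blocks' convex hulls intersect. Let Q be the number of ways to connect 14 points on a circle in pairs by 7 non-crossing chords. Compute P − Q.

16367

The non-crossing partitions of [10] form a lattice of size C_10. So P = C_10 = 16796.
Pairing 14 circle points by 7 non-crossing chords gives C_7 matchings. So Q = C_7 = 429.
P − Q = 16796 − 429 = 16367.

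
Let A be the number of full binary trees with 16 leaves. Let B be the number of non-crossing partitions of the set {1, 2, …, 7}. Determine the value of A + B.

A full binary tree with L leaves has L−1 internal nodes and is counted by C_{L−1}; L = 16 gives C_15. So A = C_15 = 9694845.
The non-crossing partitions of [7] form a lattice of size C_7. So B = C_7 = 429.
A + B = 9694845 + 429 = 9695274.

9695274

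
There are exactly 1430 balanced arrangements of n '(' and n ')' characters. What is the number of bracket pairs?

8

Balanced strings of n bracket-pairs are counted by C_n. Since C_8 = 1430, the index is 8.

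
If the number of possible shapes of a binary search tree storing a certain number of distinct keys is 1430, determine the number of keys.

8

Binary search tree shapes on n keys are counted by C_n. Since C_8 = 1430, the index is 8.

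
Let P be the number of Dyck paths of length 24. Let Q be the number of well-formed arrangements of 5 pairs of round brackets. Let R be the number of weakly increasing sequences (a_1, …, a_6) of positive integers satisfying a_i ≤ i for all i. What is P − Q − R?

A Dyck path with 12 up-steps and 12 down-steps has semilength 12, so there are C_12 of them. So P = C_12 = 208012.
A balanced arrangement of 5 bracket pairs is a Dyck word of semilength 5, so the count is C_5. So Q = C_5 = 42.
Such sub-staircase sequences of length n are counted by C_n; here n = 6. So R = C_6 = 132.
P − Q − R = 208012 − 42 − 132 = 207838.

207838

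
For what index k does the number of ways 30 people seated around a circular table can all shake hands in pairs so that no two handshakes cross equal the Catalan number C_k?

Non-crossing handshake pairings of 2n people are counted by C_n; 30 people gives n = 15.

15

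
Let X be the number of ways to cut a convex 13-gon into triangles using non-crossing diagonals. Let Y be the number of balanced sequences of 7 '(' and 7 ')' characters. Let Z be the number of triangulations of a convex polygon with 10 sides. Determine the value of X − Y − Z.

56927

Triangulations of a convex m-gon are counted by C_{m−2}; with m = 13 this is C_11. So X = C_11 = 58786.
A balanced arrangement of 7 bracket pairs is a Dyck word of semilength 7, so the count is C_7. So Y = C_7 = 429.
The number of triangulations of a 10-gon is the Catalan number C_8 (index = sides − 2). So Z = C_8 = 1430.
X − Y − Z = 58786 − 429 − 1430 = 56927.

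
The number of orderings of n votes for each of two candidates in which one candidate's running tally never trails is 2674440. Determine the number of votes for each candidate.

14

Such ballot sequences with n votes each are counted by C_n. The Catalan number equal to 2674440 is C_14.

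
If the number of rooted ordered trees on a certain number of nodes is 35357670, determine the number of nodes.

Rooted ordered trees on m nodes are counted by C_{m−1}. The Catalan number equal to 35357670 is C_16.
So the index is 16, and the number of nodes is 16 + 1 = 17.

17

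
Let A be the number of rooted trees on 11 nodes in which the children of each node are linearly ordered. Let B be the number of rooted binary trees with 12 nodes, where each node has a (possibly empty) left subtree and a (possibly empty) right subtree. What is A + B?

Rooted ordered (plane) trees on m nodes have m−1 edges and are counted by C_{m−1}; m = 11 gives C_10. So A = C_10 = 16796.
Binary trees (left/right distinguished) on n nodes are counted by C_n; here n = 12. So B = C_12 = 208012.
A + B = 16796 + 208012 = 224808.

224808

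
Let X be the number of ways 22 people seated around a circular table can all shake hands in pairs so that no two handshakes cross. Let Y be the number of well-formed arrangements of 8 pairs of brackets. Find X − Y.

57356

With 22 = 2·11 people, non-crossing handshake pairings are non-crossing perfect matchings on a circle, counted by C_11. So X = C_11 = 58786.
A balanced arrangement of 8 bracket pairs is a Dyck word of semilength 8, so the count is C_8. So Y = C_8 = 1430.
X − Y = 58786 − 1430 = 57356.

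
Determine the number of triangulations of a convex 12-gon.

Triangulations of a convex m-gon are counted by C_{m−2}; with m = 12 this is C_10.
C_10 = 16796.

16796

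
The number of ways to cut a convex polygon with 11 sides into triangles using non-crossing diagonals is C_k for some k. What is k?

A convex 11-gon is triangulated into 9 triangles, and the number of such triangulations is the Catalan number C_{11−2} = C_9.

9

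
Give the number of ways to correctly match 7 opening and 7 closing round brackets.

Balanced strings of n pairs of brackets are counted by C_n; here n = 7.
C_7 = 429.

429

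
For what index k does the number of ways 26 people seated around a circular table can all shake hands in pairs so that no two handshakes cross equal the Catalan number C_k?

13

With 26 = 2·13 people, non-crossing handshake pairings are non-crossing perfect matchings on a circle, counted by C_13.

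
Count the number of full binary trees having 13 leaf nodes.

208012

Full binary trees with 13 leaves have 13−1 = 12 internal nodes, so there are C_12 of them.
C_12 = C(24,12)/13 = 2704156/13 = 208012.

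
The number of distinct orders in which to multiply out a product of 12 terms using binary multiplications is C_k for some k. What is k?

11

Ways to associate a product of 12 factors correspond to binary trees on 12 leaves, so the count is C_11.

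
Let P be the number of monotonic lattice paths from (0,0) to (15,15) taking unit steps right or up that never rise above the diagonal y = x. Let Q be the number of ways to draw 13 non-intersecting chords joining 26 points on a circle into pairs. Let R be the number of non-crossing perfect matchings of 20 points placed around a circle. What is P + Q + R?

Sub-diagonal monotone paths from (0,0) to (15,15) biject with Dyck paths of semilength 15, giving C_15. So P = C_15 = 9694845.
Non-crossing perfect matchings of 2n points on a circle are counted by C_n; with 26 points, n = 13. So Q = C_13 = 742900.
Non-crossing perfect matchings of 2n points on a circle are counted by C_n; with 20 points, n = 10. So R = C_10 = 16796.
P + Q + R = 9694845 + 742900 + 16796 = 10454541.

10454541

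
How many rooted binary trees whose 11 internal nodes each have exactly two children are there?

The number of full binary trees on 11 internal nodes is the Catalan number C_11.
C_11 = C_10 · 2(2·10+1)/(10+2) = 16796 · 42/12 = 58786.

58786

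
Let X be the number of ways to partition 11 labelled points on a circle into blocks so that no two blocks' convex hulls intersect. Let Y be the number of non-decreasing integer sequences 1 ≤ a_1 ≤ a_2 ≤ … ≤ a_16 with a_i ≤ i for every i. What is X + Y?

The non-crossing partitions of [11] form a lattice of size C_11. So X = C_11 = 58786.
Weakly increasing sequences with a_i ≤ i biject with Dyck paths of semilength 16, so there are C_16. So Y = C_16 = 35357670.
X + Y = 58786 + 35357670 = 35416456.

35416456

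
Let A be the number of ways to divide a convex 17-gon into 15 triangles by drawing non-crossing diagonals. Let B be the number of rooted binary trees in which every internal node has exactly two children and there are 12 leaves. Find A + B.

9753631

Triangulations of a convex m-gon are counted by C_{m−2}; with m = 17 this is C_15. So A = C_15 = 9694845.
Full binary trees with 12 leaves have 12−1 = 11 internal nodes, so there are C_11 of them. So B = C_11 = 58786.
A + B = 9694845 + 58786 = 9753631.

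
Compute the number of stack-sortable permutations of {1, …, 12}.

By Knuth's characterisation, the stack-sortable permutations of length 12 are the 231-avoiders, numbering C_12.
C_12 = C(24,12)/13 = 2704156/13 = 208012.

208012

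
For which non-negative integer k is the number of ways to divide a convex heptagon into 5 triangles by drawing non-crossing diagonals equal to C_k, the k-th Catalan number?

5

The number of triangulations of a 7-gon is the Catalan number C_5 (index = sides − 2).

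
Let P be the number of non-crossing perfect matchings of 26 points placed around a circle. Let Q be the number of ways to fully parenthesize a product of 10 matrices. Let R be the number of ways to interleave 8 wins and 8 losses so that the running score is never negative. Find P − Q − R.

736608

Non-crossing perfect matchings of 2n points on a circle are counted by C_n; with 26 points, n = 13. So P = C_13 = 742900.
Ways to associate a product of 10 factors correspond to binary trees on 10 leaves, so the count is C_9. So Q = C_9 = 4862.
Reading a vote for the leader as '(' and for the other as ')' turns such a sequence into a balanced string of 8 pairs, so the count is C_8. So R = C_8 = 1430.
P − Q − R = 742900 − 4862 − 1430 = 736608.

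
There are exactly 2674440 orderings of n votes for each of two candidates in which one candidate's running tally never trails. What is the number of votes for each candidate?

Such ballot sequences with n votes each are counted by C_n; 2674440 = C_14.

14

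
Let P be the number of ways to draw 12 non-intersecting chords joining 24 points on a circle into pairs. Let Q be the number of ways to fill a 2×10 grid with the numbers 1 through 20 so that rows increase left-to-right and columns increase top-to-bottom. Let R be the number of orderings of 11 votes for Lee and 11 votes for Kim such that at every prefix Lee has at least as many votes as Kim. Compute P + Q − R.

Non-crossing perfect matchings of 2n points on a circle are counted by C_n; with 24 points, n = 12. So P = C_12 = 208012.
By the hook-length formula (or a Dyck-path bijection), SYT of shape 2×10 number C_10. So Q = C_10 = 16796.
Ballot sequences with n votes each where one side never trails are Dyck words, counted by C_n; here n = 11. So R = C_11 = 58786.
P + Q − R = 208012 + 16796 − 58786 = 166022.

166022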